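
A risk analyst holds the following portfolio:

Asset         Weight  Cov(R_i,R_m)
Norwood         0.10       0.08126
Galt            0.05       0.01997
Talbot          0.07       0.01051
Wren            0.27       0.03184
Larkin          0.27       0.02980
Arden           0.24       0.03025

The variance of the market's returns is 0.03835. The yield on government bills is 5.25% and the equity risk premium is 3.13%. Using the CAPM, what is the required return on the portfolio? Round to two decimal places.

8.01%

β_Norwood = 0.08126 / 0.03835 = 2.1189
β_Galt = 0.01997 / 0.03835 = 0.5207
β_Talbot = 0.01051 / 0.03835 = 0.2741
β_Wren = 0.03184 / 0.03835 = 0.8302
β_Larkin = 0.02980 / 0.03835 = 0.7771
β_Arden = 0.03025 / 0.03835 = 0.7888
β_P = Σ w_i β_i = 0.10×2.1189 + 0.05×0.5207 + 0.07×0.2741 + 0.27×0.8302 + 0.27×0.7771 + 0.24×0.7888 = 0.8804
E(R_P) = R_f + β_P × MRP = 5.25% + 0.8804 × 3.13% = 8.01%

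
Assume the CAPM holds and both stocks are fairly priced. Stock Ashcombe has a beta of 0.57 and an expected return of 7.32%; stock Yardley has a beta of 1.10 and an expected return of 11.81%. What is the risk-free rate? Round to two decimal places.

2.49%

Both satisfy E(R) = R_f + β·MRP, so the slope of the SML is
MRP = (11.81% − 7.32%) / (1.10 − 0.57) = 4.49% / 0.53 = 8.4717%
R_f = E(R_Ashcombe) − β_Ashcombe·MRP = 7.32% − 0.57 × 8.4717% = 2.4911%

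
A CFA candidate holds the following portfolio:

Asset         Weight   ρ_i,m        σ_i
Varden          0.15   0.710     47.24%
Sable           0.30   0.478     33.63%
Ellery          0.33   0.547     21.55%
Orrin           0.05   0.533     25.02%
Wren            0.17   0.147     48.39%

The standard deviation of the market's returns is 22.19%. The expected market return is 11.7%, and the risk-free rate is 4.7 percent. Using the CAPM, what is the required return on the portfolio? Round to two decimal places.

9.63%

β_Varden = 0.710 × 47.24% / 22.19% = 1.5115
β_Sable = 0.478 × 33.63% / 22.19% = 0.7244
β_Ellery = 0.547 × 21.55% / 22.19% = 0.5312
β_Orrin = 0.533 × 25.02% / 22.19% = 0.6010
β_Wren = 0.147 × 48.39% / 22.19% = 0.3206
β_P = Σ w_i β_i = 0.15×1.5115 + 0.30×0.7244 + 0.33×0.5312 + 0.05×0.6010 + 0.17×0.3206 = 0.7039
MRP = 11.7% − 4.7% = 7.00%
E(R_P) = R_f + β_P × MRP = 4.7% + 0.7039 × 7.0% = 9.63%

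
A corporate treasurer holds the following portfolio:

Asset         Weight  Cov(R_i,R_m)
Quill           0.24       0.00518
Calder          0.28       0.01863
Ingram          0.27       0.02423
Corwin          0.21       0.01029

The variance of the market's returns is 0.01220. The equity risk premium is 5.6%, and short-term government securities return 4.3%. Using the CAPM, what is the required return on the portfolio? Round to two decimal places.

11.26%

β_Quill = 0.00518 / 0.01220 = 0.4246
β_Calder = 0.01863 / 0.01220 = 1.5270
β_Ingram = 0.02423 / 0.01220 = 1.9861
β_Corwin = 0.01029 / 0.01220 = 0.8434
β_P = Σ w_i β_i = 0.24×0.4246 + 0.28×1.5270 + 0.27×1.9861 + 0.21×0.8434 = 1.2428
E(R_P) = R_f + β_P × MRP = 4.3% + 1.2428 × 5.6% = 11.26%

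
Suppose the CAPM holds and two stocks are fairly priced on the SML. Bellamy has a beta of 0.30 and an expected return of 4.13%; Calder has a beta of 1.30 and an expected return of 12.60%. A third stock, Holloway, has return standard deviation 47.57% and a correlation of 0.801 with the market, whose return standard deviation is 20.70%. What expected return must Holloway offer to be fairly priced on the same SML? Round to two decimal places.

MRP = (12.60% − 4.13%) / (1.30 − 0.30) = 8.4700%
R_f = 4.13% − 0.30 × 8.4700% = 1.5890%
β_Holloway = ρ·σ_i/σ_m = 0.801 × 47.57 / 20.70 = 1.8408
E(R_Holloway) = R_f + β × MRP = 1.5890% + 1.8408 × 8.4700% = 17.18%

17.18%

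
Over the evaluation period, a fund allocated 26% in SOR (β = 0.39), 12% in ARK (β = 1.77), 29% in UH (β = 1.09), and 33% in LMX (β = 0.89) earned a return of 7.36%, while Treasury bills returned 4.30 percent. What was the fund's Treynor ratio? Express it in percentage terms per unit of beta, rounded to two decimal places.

β_P = 0.26×0.39 + 0.12×1.77 + 0.29×1.09 + 0.33×0.89 = 0.9236
Treynor = (R_P − R_f) / β_P = (7.36% − 4.30%) / 0.9236 = 3.06% / 0.9236 = 3.31%

3.31%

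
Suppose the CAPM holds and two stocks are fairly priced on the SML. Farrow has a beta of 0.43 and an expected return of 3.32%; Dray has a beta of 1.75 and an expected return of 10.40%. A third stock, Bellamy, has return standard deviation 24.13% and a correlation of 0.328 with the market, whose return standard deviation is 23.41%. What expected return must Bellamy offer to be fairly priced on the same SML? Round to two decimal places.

MRP = (10.40% − 3.32%) / (1.75 − 0.43) = 5.3636%
R_f = 3.32% − 0.43 × 5.3636% = 1.0137%
β_Bellamy = ρ·σ_i/σ_m = 0.328 × 24.13 / 23.41 = 0.3381
E(R_Bellamy) = R_f + β × MRP = 1.0137% + 0.3381 × 5.3636% = 2.83%

2.83%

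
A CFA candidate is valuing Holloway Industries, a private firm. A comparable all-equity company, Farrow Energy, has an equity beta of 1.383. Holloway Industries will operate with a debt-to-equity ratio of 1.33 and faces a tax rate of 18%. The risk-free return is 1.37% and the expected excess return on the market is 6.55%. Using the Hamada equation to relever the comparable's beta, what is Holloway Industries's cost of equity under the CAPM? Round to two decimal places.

20.31%

β_L = β_U × [1 + (1 − t)(D/E)] = 1.383 × [1 + (1 − 0.18) × 1.33]
    = 1.383 × [1 + 0.82 × 1.33] = 1.383 × 2.0906 = 2.8913
E(R) = R_f + β_L × MRP = 1.37% + 2.8913 × 6.55% = 20.31%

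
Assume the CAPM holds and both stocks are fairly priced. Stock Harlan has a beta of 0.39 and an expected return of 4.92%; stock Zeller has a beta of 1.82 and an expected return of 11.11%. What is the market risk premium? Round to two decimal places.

Both satisfy E(R) = R_f + β·MRP, so the slope of the SML is
MRP = (11.11% − 4.92%) / (1.82 − 0.39) = 6.19% / 1.43 = 4.3287%

4.33%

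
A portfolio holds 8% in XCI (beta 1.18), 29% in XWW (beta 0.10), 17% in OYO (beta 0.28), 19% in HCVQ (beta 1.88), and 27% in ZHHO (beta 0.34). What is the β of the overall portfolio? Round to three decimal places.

0.620

β_P = Σ w_i β_i = 0.08×1.18 + 0.29×0.10 + 0.17×0.28 + 0.19×1.88 + 0.27×0.34 = 0.6200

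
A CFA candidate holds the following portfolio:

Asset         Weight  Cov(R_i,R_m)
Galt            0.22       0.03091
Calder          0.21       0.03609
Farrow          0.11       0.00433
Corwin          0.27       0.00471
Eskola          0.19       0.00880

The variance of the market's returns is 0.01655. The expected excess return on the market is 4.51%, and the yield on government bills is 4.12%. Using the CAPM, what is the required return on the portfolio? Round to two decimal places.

β_Galt = 0.03091 / 0.01655 = 1.8677
β_Calder = 0.03609 / 0.01655 = 2.1807
β_Farrow = 0.00433 / 0.01655 = 0.2616
β_Corwin = 0.00471 / 0.01655 = 0.2846
β_Eskola = 0.00880 / 0.01655 = 0.5317
β_P = Σ w_i β_i = 0.22×1.8677 + 0.21×2.1807 + 0.11×0.2616 + 0.27×0.2846 + 0.19×0.5317 = 1.0755
E(R_P) = R_f + β_P × MRP = 4.12% + 1.0755 × 4.51% = 8.97%

8.97%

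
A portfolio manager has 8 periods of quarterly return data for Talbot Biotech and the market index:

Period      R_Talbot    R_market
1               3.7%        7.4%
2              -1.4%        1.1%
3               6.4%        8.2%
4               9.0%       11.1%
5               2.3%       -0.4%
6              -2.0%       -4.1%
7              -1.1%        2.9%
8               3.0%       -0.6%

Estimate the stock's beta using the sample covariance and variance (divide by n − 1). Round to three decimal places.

0.614

Mean R_i = (3.7 − 1.4 + 6.4 + 9.0 + 2.3 − 2.0 − 1.1 + 3.0) / 8 = 2.4875%
Mean R_m = (7.4 + 1.1 + 8.2 + 11.1 − 0.4 − 4.1 + 2.9 − 0.6) / 8 = 3.2000%
Σ(R_i − R̄_i)(R_m − R̄_m) = 116.8300  ⇒  Cov = 116.8300 / 7 = 16.6900
Σ(R_m − R̄_m)² = 190.2400  ⇒  Var(R_m) = 190.2400 / 7 = 27.1771
β = Cov / Var(R_m) = 16.6900 / 27.1771 = 0.6141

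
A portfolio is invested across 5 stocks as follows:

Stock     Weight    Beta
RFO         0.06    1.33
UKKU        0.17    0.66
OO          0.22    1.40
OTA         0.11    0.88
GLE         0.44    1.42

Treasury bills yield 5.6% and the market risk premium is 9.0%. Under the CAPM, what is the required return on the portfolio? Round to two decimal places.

β_P = Σ w_i β_i = 0.06×1.33 + 0.17×0.66 + 0.22×1.40 + 0.11×0.88 + 0.44×1.42 = 1.2216
E(R_P) = R_f + β_P × MRP = 5.6% + 1.2216 × 9.0% = 16.59%

16.59%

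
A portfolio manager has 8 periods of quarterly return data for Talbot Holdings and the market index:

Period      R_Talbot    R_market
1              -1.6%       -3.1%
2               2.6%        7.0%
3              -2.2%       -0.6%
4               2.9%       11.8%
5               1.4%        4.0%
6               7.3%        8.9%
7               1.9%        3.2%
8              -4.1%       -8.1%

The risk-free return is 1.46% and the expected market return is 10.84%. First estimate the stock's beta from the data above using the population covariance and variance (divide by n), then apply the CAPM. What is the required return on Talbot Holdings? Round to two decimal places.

Mean R_i = (-1.6 + 2.6 − 2.2 + 2.9 + 1.4 + 7.3 + 1.9 − 4.1) / 8 = 1.0250%
Mean R_m = (-3.1 + 7.0 − 0.6 + 11.8 + 4.0 + 8.9 + 3.2 − 8.1) / 8 = 2.8875%
Σ(R_i − R̄_i)(R_m − R̄_m) = 144.8825  ⇒  Cov = 144.8825 / 8 = 18.1103
Σ(R_m − R̄_m)² = 302.5688  ⇒  Var(R_m) = 302.5688 / 8 = 37.8211
β = Cov / Var(R_m) = 18.1103 / 37.8211 = 0.4788
MRP = 10.84% − 1.46% = 9.38%
E(R) = R_f + β × MRP = 1.46% + 0.4788 × 9.38% = 5.95%

5.95%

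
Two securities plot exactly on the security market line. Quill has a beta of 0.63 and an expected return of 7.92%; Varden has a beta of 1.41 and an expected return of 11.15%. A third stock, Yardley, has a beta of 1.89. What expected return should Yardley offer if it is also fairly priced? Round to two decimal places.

MRP (SML slope) = (11.15% − 7.92%) / (1.41 − 0.63) = 3.23% / 0.78 = 4.1410%
R_f (intercept) = 7.92% − 0.63 × 4.1410% = 5.3112%
E(R_Yardley) = R_f + β × MRP = 5.3112% + 1.89 × 4.1410% = 13.14%

13.14%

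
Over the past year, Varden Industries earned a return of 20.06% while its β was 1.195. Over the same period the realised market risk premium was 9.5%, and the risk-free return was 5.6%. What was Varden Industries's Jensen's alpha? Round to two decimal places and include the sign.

CAPM benchmark = R_f + β(R_m − R_f) = 5.6% + 1.195 × 9.5% = 16.9525%
α = actual − benchmark = 20.06% − 16.9525% = +3.11%

+3.11%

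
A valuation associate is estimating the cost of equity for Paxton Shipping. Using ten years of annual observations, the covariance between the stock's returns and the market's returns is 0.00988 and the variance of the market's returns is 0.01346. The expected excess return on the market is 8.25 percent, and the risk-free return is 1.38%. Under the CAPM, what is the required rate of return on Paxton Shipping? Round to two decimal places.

7.44%

β = Cov(R_i, R_m) / Var(R_m) = 0.00988 / 0.01346 = 0.7340
E(R) = R_f + β × MRP = 1.38% + 0.7340 × 8.25% = 7.44%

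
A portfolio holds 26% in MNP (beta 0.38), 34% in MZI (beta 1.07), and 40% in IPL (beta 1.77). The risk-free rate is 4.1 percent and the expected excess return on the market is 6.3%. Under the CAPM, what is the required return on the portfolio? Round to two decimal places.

11.47%

β_P = Σ w_i β_i = 0.26×0.38 + 0.34×1.07 + 0.40×1.77 = 1.1706
E(R_P) = R_f + β_P × MRP = 4.1% + 1.1706 × 6.3% = 11.47%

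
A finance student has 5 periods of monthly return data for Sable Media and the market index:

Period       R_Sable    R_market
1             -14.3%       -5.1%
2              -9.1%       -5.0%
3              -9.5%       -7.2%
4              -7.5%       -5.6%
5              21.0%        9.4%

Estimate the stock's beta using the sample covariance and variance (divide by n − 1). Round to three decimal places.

Mean R_i = (-14.3 − 9.1 − 9.5 − 7.5 + 21.0) / 5 = -3.8800%
Mean R_m = (-5.1 − 5.0 − 7.2 − 5.6 + 9.4) / 5 = -2.7000%
Σ(R_i − R̄_i)(R_m − R̄_m) = 373.8500  ⇒  Cov = 373.8500 / 4 = 93.4625
Σ(R_m − R̄_m)² = 186.1200  ⇒  Var(R_m) = 186.1200 / 4 = 46.5300
β = Cov / Var(R_m) = 93.4625 / 46.5300 = 2.0087

2.009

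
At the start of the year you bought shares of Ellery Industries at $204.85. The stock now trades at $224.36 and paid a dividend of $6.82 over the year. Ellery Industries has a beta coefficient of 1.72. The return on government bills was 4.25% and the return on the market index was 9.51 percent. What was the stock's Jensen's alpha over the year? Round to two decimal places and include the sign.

-0.44%

Realised HPR = (P1 + D1 − P0) / P0 = (224.36 + 6.82 − 204.85) / 204.85 = 26.33 / 204.85 = 12.8533%
MRP = 9.51% − 4.25% = 5.26%
CAPM required = R_f + β·MRP = 4.25% + 1.72 × 5.26% = 13.2972%
α = realised − required = 12.8533% − 13.2972% = -0.44%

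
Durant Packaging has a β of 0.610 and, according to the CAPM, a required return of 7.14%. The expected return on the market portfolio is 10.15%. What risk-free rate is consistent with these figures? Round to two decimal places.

2.43%

E(R) = R_f + β(E(R_m) − R_f) = R_f(1 − β) + β·E(R_m)
7.14% = R_f × (1 − 0.610) + 0.610 × 10.15%
7.14% = R_f × 0.390 + 6.19150%
R_f = (7.14% − 6.19150%) / 0.390 = 2.43%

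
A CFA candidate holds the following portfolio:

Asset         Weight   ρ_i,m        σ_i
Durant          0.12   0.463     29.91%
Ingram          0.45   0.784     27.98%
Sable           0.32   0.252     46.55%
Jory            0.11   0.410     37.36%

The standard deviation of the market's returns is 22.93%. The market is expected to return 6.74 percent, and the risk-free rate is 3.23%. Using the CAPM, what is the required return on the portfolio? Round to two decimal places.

β_Durant = 0.463 × 29.91% / 22.93% = 0.6039
β_Ingram = 0.784 × 27.98% / 22.93% = 0.9567
β_Sable = 0.252 × 46.55% / 22.93% = 0.5116
β_Jory = 0.410 × 37.36% / 22.93% = 0.6680
β_P = Σ w_i β_i = 0.12×0.6039 + 0.45×0.9567 + 0.32×0.5116 + 0.11×0.6680 = 0.7402
MRP = 6.74% − 3.23% = 3.51%
E(R_P) = R_f + β_P × MRP = 3.23% + 0.7402 × 3.51% = 5.83%

5.83%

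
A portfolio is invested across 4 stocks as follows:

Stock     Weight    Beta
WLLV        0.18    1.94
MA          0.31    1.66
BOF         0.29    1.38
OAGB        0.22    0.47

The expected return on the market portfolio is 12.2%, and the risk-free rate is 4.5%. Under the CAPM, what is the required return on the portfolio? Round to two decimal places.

β_P = Σ w_i β_i = 0.18×1.94 + 0.31×1.66 + 0.29×1.38 + 0.22×0.47 = 1.3674
MRP = 12.2% − 4.5% = 7.70%
E(R_P) = R_f + β_P × MRP = 4.5% + 1.3674 × 7.7% = 15.03%

15.03%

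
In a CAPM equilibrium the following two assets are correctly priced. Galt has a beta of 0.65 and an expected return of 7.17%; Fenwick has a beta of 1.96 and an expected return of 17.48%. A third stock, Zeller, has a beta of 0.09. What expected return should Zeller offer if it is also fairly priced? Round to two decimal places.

2.76%

MRP (SML slope) = (17.48% − 7.17%) / (1.96 − 0.65) = 10.31% / 1.31 = 7.8702%
R_f (intercept) = 7.17% − 0.65 × 7.8702% = 2.0544%
E(R_Zeller) = R_f + β × MRP = 2.0544% + 0.09 × 7.8702% = 2.76%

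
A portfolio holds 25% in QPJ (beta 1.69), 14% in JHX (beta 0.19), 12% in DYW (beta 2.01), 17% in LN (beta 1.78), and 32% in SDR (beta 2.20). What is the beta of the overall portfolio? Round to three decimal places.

1.697

β_P = Σ w_i β_i = 0.25×1.69 + 0.14×0.19 + 0.12×2.01 + 0.17×1.78 + 0.32×2.20 = 1.6969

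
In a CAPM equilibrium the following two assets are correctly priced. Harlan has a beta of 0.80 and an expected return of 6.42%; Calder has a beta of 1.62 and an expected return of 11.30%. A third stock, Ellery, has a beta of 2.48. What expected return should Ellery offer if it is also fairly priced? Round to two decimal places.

MRP (SML slope) = (11.30% − 6.42%) / (1.62 − 0.80) = 4.88% / 0.82 = 5.9512%
R_f (intercept) = 6.42% − 0.80 × 5.9512% = 1.6590%
E(R_Ellery) = R_f + β × MRP = 1.6590% + 2.48 × 5.9512% = 16.42%

16.42%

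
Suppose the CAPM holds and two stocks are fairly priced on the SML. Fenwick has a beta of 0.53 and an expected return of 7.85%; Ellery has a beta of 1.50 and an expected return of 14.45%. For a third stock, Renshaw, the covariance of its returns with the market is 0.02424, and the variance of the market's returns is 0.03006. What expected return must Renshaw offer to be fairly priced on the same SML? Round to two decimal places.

MRP = (14.45% − 7.85%) / (1.50 − 0.53) = 6.8041%
R_f = 7.85% − 0.53 × 6.8041% = 4.2438%
β_Renshaw = Cov / Var(R_m) = 0.02424 / 0.03006 = 0.8064
E(R_Renshaw) = R_f + β × MRP = 4.2438% + 0.8064 × 6.8041% = 9.73%

9.73%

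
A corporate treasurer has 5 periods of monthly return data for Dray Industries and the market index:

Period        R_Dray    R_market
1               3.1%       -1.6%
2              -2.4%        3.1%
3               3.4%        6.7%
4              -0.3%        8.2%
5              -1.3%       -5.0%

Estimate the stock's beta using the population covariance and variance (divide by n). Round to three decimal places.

0.071

Mean R_i = (3.1 − 2.4 + 3.4 − 0.3 − 1.3) / 5 = 0.5000%
Mean R_m = (-1.6 + 3.1 + 6.7 + 8.2 − 5.0) / 5 = 2.2800%
Σ(R_i − R̄_i)(R_m − R̄_m) = 8.7200  ⇒  Cov = 8.7200 / 5 = 1.7440
Σ(R_m − R̄_m)² = 123.3080  ⇒  Var(R_m) = 123.3080 / 5 = 24.6616
β = Cov / Var(R_m) = 1.7440 / 24.6616 = 0.0707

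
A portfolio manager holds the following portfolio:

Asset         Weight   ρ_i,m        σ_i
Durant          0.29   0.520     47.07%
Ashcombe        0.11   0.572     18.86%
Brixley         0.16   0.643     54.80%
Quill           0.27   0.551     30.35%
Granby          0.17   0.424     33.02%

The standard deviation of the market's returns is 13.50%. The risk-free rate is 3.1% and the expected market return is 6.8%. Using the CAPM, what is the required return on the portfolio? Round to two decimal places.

8.81%

β_Durant = 0.520 × 47.07% / 13.50% = 1.8131
β_Ashcombe = 0.572 × 18.86% / 13.50% = 0.7991
β_Brixley = 0.643 × 54.80% / 13.50% = 2.6101
β_Quill = 0.551 × 30.35% / 13.50% = 1.2387
β_Granby = 0.424 × 33.02% / 13.50% = 1.0371
β_P = Σ w_i β_i = 0.29×1.8131 + 0.11×0.7991 + 0.16×2.6101 + 0.27×1.2387 + 0.17×1.0371 = 1.5421
MRP = 6.8% − 3.1% = 3.70%
E(R_P) = R_f + β_P × MRP = 3.1% + 1.5421 × 3.7% = 8.81%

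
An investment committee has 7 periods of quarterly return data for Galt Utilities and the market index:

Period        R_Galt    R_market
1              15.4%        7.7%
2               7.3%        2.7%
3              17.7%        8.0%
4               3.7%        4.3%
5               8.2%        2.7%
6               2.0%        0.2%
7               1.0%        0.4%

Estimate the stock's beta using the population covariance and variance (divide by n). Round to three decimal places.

1.889

Mean R_i = (15.4 + 7.3 + 17.7 + 3.7 + 8.2 + 2.0 + 1.0) / 7 = 7.9000%
Mean R_m = (7.7 + 2.7 + 8.0 + 4.3 + 2.7 + 0.2 + 0.4) / 7 = 3.7143%
Σ(R_i − R̄_i)(R_m − R̄_m) = 113.3400  ⇒  Cov = 113.3400 / 7 = 16.1914
Σ(R_m − R̄_m)² = 59.9886  ⇒  Var(R_m) = 59.9886 / 7 = 8.5698
β = Cov / Var(R_m) = 16.1914 / 8.5698 = 1.8894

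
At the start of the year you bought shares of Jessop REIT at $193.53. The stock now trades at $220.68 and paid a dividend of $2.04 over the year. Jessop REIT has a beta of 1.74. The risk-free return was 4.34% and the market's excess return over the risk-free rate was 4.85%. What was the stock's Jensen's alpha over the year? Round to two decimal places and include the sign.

+2.30%

Realised HPR = (P1 + D1 − P0) / P0 = (220.68 + 2.04 − 193.53) / 193.53 = 29.19 / 193.53 = 15.0829%
CAPM required = R_f + β·MRP = 4.34% + 1.74 × 4.85% = 12.7790%
α = realised − required = 15.0829% − 12.7790% = +2.30%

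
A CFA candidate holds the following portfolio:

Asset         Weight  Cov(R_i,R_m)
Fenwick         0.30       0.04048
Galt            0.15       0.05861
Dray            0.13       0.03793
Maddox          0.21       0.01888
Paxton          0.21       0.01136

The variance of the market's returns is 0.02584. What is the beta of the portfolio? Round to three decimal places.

β_Fenwick = 0.04048 / 0.02584 = 1.5666
β_Galt = 0.05861 / 0.02584 = 2.2682
β_Dray = 0.03793 / 0.02584 = 1.4679
β_Maddox = 0.01888 / 0.02584 = 0.7307
β_Paxton = 0.01136 / 0.02584 = 0.4396
β_P = Σ w_i β_i = 0.30×1.5666 + 0.15×2.2682 + 0.13×1.4679 + 0.21×0.7307 + 0.21×0.4396 = 1.2468

1.247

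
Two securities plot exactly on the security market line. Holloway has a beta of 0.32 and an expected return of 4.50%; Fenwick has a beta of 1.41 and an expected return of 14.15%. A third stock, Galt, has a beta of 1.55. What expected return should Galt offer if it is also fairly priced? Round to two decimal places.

MRP (SML slope) = (14.15% − 4.50%) / (1.41 − 0.32) = 9.65% / 1.09 = 8.8532%
R_f (intercept) = 4.50% − 0.32 × 8.8532% = 1.6670%
E(R_Galt) = R_f + β × MRP = 1.6670% + 1.55 × 8.8532% = 15.39%

15.39%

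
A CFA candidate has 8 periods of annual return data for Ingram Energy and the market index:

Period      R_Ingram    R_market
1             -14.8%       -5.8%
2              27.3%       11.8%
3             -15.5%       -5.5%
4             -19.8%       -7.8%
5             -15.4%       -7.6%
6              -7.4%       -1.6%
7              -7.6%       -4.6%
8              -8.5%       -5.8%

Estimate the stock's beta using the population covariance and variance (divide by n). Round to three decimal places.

Mean R_i = (-14.8 + 27.3 − 15.5 − 19.8 − 15.4 − 7.4 − 7.6 − 8.5) / 8 = -7.7125%
Mean R_m = (-5.8 + 11.8 − 5.5 − 7.8 − 7.6 − 1.6 − 4.6 − 5.8) / 8 = -3.3625%
Σ(R_i − R̄_i)(R_m − R̄_m) = 653.3438  ⇒  Cov = 653.3438 / 8 = 81.6680
Σ(R_m − R̄_m)² = 288.6388  ⇒  Var(R_m) = 288.6388 / 8 = 36.0799
β = Cov / Var(R_m) = 81.6680 / 36.0799 = 2.2635

2.264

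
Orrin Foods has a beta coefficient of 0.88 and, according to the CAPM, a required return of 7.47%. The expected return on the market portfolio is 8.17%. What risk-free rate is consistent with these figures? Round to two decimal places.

2.34%

E(R) = R_f + β(E(R_m) − R_f) = R_f(1 − β) + β·E(R_m)
7.47% = R_f × (1 − 0.88) + 0.88 × 8.17%
7.47% = R_f × 0.12 + 7.1896%
R_f = (7.47% − 7.1896%) / 0.12 = 2.34%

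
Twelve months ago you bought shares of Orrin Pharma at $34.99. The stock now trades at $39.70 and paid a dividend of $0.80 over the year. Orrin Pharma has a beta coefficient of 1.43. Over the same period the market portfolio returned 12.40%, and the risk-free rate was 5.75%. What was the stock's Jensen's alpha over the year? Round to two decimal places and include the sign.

+0.49%

Realised HPR = (P1 + D1 − P0) / P0 = (39.70 + 0.80 − 34.99) / 34.99 = 5.51 / 34.99 = 15.7474%
MRP = 12.40% − 5.75% = 6.65%
CAPM required = R_f + β·MRP = 5.75% + 1.43 × 6.65% = 15.2595%
α = realised − required = 15.7474% − 15.2595% = +0.49%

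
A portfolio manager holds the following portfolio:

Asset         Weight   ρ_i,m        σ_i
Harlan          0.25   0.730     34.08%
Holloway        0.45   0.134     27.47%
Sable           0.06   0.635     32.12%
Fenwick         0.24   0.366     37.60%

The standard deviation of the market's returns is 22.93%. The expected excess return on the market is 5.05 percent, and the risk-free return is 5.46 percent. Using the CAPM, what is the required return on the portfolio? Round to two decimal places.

8.19%

β_Harlan = 0.730 × 34.08% / 22.93% = 1.0850
β_Holloway = 0.134 × 27.47% / 22.93% = 0.1605
β_Sable = 0.635 × 32.12% / 22.93% = 0.8895
β_Fenwick = 0.366 × 37.60% / 22.93% = 0.6002
β_P = Σ w_i β_i = 0.25×1.0850 + 0.45×0.1605 + 0.06×0.8895 + 0.24×0.6002 = 0.5409
E(R_P) = R_f + β_P × MRP = 5.46% + 0.5409 × 5.05% = 8.19%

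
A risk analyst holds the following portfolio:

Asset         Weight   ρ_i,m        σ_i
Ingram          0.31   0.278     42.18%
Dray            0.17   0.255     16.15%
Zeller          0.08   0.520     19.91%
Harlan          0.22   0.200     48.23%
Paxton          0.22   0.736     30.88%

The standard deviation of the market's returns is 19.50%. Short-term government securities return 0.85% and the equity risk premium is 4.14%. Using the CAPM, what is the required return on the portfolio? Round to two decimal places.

β_Ingram = 0.278 × 42.18% / 19.50% = 0.6013
β_Dray = 0.255 × 16.15% / 19.50% = 0.2112
β_Zeller = 0.520 × 19.91% / 19.50% = 0.5309
β_Harlan = 0.200 × 48.23% / 19.50% = 0.4947
β_Paxton = 0.736 × 30.88% / 19.50% = 1.1655
β_P = Σ w_i β_i = 0.31×0.6013 + 0.17×0.2112 + 0.08×0.5309 + 0.22×0.4947 + 0.22×1.1655 = 0.6300
E(R_P) = R_f + β_P × MRP = 0.85% + 0.6300 × 4.14% = 3.46%

3.46%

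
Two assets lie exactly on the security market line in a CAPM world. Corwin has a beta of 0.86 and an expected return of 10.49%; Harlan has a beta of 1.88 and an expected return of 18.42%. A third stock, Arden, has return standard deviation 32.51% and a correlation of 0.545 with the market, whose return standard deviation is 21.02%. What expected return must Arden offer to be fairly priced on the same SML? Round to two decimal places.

10.36%

MRP = (18.42% − 10.49%) / (1.88 − 0.86) = 7.7745%
R_f = 10.49% − 0.86 × 7.7745% = 3.8039%
β_Arden = ρ·σ_i/σ_m = 0.545 × 32.51 / 21.02 = 0.8429
E(R_Arden) = R_f + β × MRP = 3.8039% + 0.8429 × 7.7745% = 10.36%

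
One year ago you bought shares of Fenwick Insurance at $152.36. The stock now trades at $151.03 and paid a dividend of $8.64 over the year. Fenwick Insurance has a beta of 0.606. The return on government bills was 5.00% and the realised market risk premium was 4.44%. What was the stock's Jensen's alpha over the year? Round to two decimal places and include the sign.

Realised HPR = (P1 + D1 − P0) / P0 = (151.03 + 8.64 − 152.36) / 152.36 = 7.31 / 152.36 = 4.7978%
CAPM required = R_f + β·MRP = 5.00% + 0.606 × 4.44% = 7.69064%
α = realised − required = 4.7978% − 7.69064% = -2.89%

-2.89%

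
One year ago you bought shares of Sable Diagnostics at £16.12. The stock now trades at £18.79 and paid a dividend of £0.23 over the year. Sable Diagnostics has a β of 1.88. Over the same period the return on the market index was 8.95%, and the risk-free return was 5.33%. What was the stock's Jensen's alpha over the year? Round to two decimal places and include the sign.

+5.85%

Realised HPR = (P1 + D1 − P0) / P0 = (18.79 + 0.23 − 16.12) / 16.12 = 2.90 / 16.12 = 17.9901%
MRP = 8.95% − 5.33% = 3.62%
CAPM required = R_f + β·MRP = 5.33% + 1.88 × 3.62% = 12.1356%
α = realised − required = 17.9901% − 12.1356% = +5.85%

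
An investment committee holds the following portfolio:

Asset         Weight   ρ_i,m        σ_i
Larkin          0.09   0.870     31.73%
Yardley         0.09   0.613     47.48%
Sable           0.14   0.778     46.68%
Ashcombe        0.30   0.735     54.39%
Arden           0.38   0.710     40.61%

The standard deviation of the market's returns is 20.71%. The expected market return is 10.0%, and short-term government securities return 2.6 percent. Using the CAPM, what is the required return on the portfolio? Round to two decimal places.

14.44%

β_Larkin = 0.870 × 31.73% / 20.71% = 1.3329
β_Yardley = 0.613 × 47.48% / 20.71% = 1.4054
β_Sable = 0.778 × 46.68% / 20.71% = 1.7536
β_Ashcombe = 0.735 × 54.39% / 20.71% = 1.9303
β_Arden = 0.710 × 40.61% / 20.71% = 1.3922
β_P = Σ w_i β_i = 0.09×1.3329 + 0.09×1.4054 + 0.14×1.7536 + 0.30×1.9303 + 0.38×1.3922 = 1.6001
MRP = 10.0% − 2.6% = 7.40%
E(R_P) = R_f + β_P × MRP = 2.6% + 1.6001 × 7.4% = 14.44%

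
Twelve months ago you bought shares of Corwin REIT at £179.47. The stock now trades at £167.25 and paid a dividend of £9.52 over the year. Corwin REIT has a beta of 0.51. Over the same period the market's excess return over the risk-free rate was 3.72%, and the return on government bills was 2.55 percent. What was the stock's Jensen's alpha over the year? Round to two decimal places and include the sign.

-5.95%

Realised HPR = (P1 + D1 − P0) / P0 = (167.25 + 9.52 − 179.47) / 179.47 = -2.70 / 179.47 = -1.5044%
CAPM required = R_f + β·MRP = 2.55% + 0.51 × 3.72% = 4.4472%
α = realised − required = -1.5044% − 4.4472% = -5.95%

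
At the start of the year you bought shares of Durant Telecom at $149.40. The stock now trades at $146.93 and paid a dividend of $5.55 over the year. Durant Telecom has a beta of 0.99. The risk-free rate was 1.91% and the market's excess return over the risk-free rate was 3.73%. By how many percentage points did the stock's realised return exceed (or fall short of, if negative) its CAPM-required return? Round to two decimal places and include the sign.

-3.54%

Realised HPR = (P1 + D1 − P0) / P0 = (146.93 + 5.55 − 149.40) / 149.40 = 3.08 / 149.40 = 2.0616%
CAPM required = R_f + β·MRP = 1.91% + 0.99 × 3.73% = 5.6027%
α = realised − required = 2.0616% − 5.6027% = -3.54%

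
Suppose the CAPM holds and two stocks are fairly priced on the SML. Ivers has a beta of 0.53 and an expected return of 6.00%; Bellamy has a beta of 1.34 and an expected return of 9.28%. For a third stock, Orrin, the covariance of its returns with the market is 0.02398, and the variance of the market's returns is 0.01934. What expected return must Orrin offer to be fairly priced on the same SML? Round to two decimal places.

MRP = (9.28% − 6.00%) / (1.34 − 0.53) = 4.0494%
R_f = 6.00% − 0.53 × 4.0494% = 3.8538%
β_Orrin = Cov / Var(R_m) = 0.02398 / 0.01934 = 1.2399
E(R_Orrin) = R_f + β × MRP = 3.8538% + 1.2399 × 4.0494% = 8.87%

8.87%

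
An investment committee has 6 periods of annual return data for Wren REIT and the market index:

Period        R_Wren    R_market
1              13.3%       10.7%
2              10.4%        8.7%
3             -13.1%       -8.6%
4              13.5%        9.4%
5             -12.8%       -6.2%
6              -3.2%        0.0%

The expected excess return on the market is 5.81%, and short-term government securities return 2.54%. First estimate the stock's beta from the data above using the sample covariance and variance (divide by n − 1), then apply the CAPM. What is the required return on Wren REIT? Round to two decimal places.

Mean R_i = (13.3 + 10.4 − 13.1 + 13.5 − 12.8 − 3.2) / 6 = 1.3500%
Mean R_m = (10.7 + 8.7 − 8.6 + 9.4 − 6.2 + 0.0) / 6 = 2.3333%
Σ(R_i − R̄_i)(R_m − R̄_m) = 532.8100  ⇒  Cov = 532.8100 / 5 = 106.5620
Σ(R_m − R̄_m)² = 358.2733  ⇒  Var(R_m) = 358.2733 / 5 = 71.6547
β = Cov / Var(R_m) = 106.5620 / 71.6547 = 1.4872
E(R) = R_f + β × MRP = 2.54% + 1.4872 × 5.81% = 11.18%

11.18%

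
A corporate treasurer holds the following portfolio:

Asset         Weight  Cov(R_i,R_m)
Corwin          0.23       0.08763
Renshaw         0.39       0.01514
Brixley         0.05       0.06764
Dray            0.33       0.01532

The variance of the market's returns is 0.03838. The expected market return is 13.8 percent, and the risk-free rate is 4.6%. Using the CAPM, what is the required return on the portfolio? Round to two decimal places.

12.87%

β_Corwin = 0.08763 / 0.03838 = 2.2832
β_Renshaw = 0.01514 / 0.03838 = 0.3945
β_Brixley = 0.06764 / 0.03838 = 1.7624
β_Dray = 0.01532 / 0.03838 = 0.3992
β_P = Σ w_i β_i = 0.23×2.2832 + 0.39×0.3945 + 0.05×1.7624 + 0.33×0.3992 = 0.8988
MRP = 13.8% − 4.6% = 9.20%
E(R_P) = R_f + β_P × MRP = 4.6% + 0.8988 × 9.2% = 12.87%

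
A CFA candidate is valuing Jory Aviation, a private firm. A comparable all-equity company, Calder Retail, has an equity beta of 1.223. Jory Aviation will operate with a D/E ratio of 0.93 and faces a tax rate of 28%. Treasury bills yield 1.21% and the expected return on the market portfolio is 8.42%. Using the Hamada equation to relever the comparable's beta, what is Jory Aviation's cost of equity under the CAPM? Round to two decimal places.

15.93%

β_L = β_U × [1 + (1 − t)(D/E)] = 1.223 × [1 + (1 − 0.28) × 0.93]
    = 1.223 × [1 + 0.72 × 0.93] = 1.223 × 1.6696 = 2.0419
MRP = 8.42% − 1.21% = 7.21%
E(R) = R_f + β_L × MRP = 1.21% + 2.0419 × 7.21% = 15.93%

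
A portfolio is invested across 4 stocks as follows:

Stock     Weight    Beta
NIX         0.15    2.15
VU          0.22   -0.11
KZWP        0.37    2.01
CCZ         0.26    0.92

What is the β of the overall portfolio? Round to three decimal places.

1.281

β_P = Σ w_i β_i = 0.15×2.15 + 0.22×-0.11 + 0.37×2.01 + 0.26×0.92 = 1.2812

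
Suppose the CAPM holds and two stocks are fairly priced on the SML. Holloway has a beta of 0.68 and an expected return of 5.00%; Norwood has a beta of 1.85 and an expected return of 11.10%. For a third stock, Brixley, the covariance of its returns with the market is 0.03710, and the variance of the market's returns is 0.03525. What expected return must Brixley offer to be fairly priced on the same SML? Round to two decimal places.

6.94%

MRP = (11.10% − 5.00%) / (1.85 − 0.68) = 5.2137%
R_f = 5.00% − 0.68 × 5.2137% = 1.4547%
β_Brixley = Cov / Var(R_m) = 0.03710 / 0.03525 = 1.0525
E(R_Brixley) = R_f + β × MRP = 1.4547% + 1.0525 × 5.2137% = 6.94%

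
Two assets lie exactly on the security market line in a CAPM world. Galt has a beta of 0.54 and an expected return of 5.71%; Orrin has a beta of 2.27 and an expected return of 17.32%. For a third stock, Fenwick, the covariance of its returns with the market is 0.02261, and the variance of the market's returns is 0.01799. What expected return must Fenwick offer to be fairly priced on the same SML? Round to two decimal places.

MRP = (17.32% − 5.71%) / (2.27 − 0.54) = 6.7110%
R_f = 5.71% − 0.54 × 6.7110% = 2.0861%
β_Fenwick = Cov / Var(R_m) = 0.02261 / 0.01799 = 1.2568
E(R_Fenwick) = R_f + β × MRP = 2.0861% + 1.2568 × 6.7110% = 10.52%

10.52%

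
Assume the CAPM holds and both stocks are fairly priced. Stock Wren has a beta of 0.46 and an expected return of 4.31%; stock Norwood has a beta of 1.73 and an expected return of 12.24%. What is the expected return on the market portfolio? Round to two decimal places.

Both satisfy E(R) = R_f + β·MRP, so the slope of the SML is
MRP = (12.24% − 4.31%) / (1.73 − 0.46) = 7.93% / 1.27 = 6.2441%
R_f = E(R_Wren) − β_Wren·MRP = 4.31% − 0.46 × 6.2441% = 1.4377%
E(R_m) = R_f + MRP = 1.4377% + 6.2441% = 7.68%

7.68%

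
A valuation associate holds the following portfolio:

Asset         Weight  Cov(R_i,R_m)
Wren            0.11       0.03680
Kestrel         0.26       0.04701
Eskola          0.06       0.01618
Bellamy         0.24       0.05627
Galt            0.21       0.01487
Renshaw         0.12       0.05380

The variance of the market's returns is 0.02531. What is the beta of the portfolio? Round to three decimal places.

β_Wren = 0.03680 / 0.02531 = 1.4540
β_Kestrel = 0.04701 / 0.02531 = 1.8574
β_Eskola = 0.01618 / 0.02531 = 0.6393
β_Bellamy = 0.05627 / 0.02531 = 2.2232
β_Galt = 0.01487 / 0.02531 = 0.5875
β_Renshaw = 0.05380 / 0.02531 = 2.1256
β_P = Σ w_i β_i = 0.11×1.4540 + 0.26×1.8574 + 0.06×0.6393 + 0.24×2.2232 + 0.21×0.5875 + 0.12×2.1256 = 1.5932

1.593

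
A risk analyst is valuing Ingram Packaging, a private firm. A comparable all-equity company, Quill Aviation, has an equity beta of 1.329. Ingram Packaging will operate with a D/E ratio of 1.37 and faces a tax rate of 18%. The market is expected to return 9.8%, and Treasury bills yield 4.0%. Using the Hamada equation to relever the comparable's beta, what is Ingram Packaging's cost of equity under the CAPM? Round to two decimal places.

β_L = β_U × [1 + (1 − t)(D/E)] = 1.329 × [1 + (1 − 0.18) × 1.37]
    = 1.329 × [1 + 0.82 × 1.37] = 1.329 × 2.1234 = 2.8220
MRP = 9.8% − 4.0% = 5.80%
E(R) = R_f + β_L × MRP = 4.0% + 2.8220 × 5.8% = 20.37%

20.37%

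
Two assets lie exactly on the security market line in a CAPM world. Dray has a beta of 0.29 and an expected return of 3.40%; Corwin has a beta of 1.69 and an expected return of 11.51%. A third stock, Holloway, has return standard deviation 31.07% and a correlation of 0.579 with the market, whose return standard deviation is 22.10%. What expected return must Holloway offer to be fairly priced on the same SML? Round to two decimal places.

6.44%

MRP = (11.51% − 3.40%) / (1.69 − 0.29) = 5.7929%
R_f = 3.40% − 0.29 × 5.7929% = 1.7201%
β_Holloway = ρ·σ_i/σ_m = 0.579 × 31.07 / 22.10 = 0.8140
E(R_Holloway) = R_f + β × MRP = 1.7201% + 0.8140 × 5.7929% = 6.44%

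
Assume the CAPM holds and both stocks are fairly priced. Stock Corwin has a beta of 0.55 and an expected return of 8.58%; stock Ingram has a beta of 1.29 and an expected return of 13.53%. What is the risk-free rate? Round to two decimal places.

4.90%

Both satisfy E(R) = R_f + β·MRP, so the slope of the SML is
MRP = (13.53% − 8.58%) / (1.29 − 0.55) = 4.95% / 0.74 = 6.6892%
R_f = E(R_Corwin) − β_Corwin·MRP = 8.58% − 0.55 × 6.6892% = 4.9009%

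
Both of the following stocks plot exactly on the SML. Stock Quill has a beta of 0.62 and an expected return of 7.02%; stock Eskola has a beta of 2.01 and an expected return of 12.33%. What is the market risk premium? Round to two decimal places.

Both satisfy E(R) = R_f + β·MRP, so the slope of the SML is
MRP = (12.33% − 7.02%) / (2.01 − 0.62) = 5.31% / 1.39 = 3.8201%

3.82%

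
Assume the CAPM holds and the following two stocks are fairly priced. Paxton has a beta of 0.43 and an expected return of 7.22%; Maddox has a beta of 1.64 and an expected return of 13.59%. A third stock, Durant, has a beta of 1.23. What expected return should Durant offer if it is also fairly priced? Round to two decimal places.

11.43%

MRP (SML slope) = (13.59% − 7.22%) / (1.64 − 0.43) = 6.37% / 1.21 = 5.2645%
R_f (intercept) = 7.22% − 0.43 × 5.2645% = 4.9563%
E(R_Durant) = R_f + β × MRP = 4.9563% + 1.23 × 5.2645% = 11.43%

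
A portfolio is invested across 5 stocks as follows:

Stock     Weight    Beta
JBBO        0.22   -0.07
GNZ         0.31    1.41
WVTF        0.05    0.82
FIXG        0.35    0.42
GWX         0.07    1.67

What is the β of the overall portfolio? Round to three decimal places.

0.727

β_P = Σ w_i β_i = 0.22×-0.07 + 0.31×1.41 + 0.05×0.82 + 0.35×0.42 + 0.07×1.67 = 0.7266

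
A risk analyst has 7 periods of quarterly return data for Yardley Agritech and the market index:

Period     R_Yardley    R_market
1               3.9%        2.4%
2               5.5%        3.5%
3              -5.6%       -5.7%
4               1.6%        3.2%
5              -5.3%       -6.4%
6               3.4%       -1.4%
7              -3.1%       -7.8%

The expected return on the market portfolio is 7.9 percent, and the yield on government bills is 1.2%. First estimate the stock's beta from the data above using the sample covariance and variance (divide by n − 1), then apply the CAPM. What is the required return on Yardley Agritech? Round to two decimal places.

Mean R_i = (3.9 + 5.5 − 5.6 + 1.6 − 5.3 + 3.4 − 3.1) / 7 = 0.0571%
Mean R_m = (2.4 + 3.5 − 5.7 + 3.2 − 6.4 − 1.4 − 7.8) / 7 = -1.7429%
Σ(R_i − R̄_i)(R_m − R̄_m) = 119.6871  ⇒  Cov = 119.6871 / 6 = 19.9479
Σ(R_m − R̄_m)² = 143.2371  ⇒  Var(R_m) = 143.2371 / 6 = 23.8729
β = Cov / Var(R_m) = 19.9479 / 23.8729 = 0.8356
MRP = 7.9% − 1.2% = 6.70%
E(R) = R_f + β × MRP = 1.2% + 0.8356 × 6.7% = 6.80%

6.80%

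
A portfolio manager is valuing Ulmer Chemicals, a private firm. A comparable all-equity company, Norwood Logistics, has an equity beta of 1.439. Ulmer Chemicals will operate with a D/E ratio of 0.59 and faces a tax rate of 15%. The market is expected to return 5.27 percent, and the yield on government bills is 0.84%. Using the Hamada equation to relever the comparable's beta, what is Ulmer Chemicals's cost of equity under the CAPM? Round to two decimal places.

β_L = β_U × [1 + (1 − t)(D/E)] = 1.439 × [1 + (1 − 0.15) × 0.59]
    = 1.439 × [1 + 0.85 × 0.59] = 1.439 × 1.5015 = 2.1607
MRP = 5.27% − 0.84% = 4.43%
E(R) = R_f + β_L × MRP = 0.84% + 2.1607 × 4.43% = 10.41%

10.41%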